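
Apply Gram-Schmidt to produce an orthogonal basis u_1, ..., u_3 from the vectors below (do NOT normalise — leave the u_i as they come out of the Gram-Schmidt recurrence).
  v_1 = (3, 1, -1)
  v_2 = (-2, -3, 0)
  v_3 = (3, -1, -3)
Orthogonal basis:
  u_1 = (3, 1, -1)
  u_2 = (5/11, -24/11, -9/11)
  u_3 = (-15/31, 10/31, -35/31)

Apply the Gram-Schmidt recurrence
  u_1 = v_1
  u_i = v_i − Σ_{j<i} ((v_i · u_j) / (u_j · u_j)) · u_j.

Step by step this gives:
  u_1 = (3, 1, -1)
  u_2 = (5/11, -24/11, -9/11)
  u_3 = (-15/31, 10/31, -35/31)

Orthogonality check:
  u_2 · u_1 = 0 (should be 0)
  u_3 · u_1 = 0 (should be 0)
  u_3 · u_2 = 0 (should be 0)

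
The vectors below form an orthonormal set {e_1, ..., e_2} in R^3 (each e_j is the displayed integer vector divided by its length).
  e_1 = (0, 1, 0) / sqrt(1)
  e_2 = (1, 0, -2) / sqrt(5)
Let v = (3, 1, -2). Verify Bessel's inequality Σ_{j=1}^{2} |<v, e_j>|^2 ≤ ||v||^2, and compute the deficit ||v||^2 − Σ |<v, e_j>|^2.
Σ |<v, e_j>|^2 = 54/5; ||v||^2 = 14; deficit = 16/5

Write each e_j = u_j / sqrt(<u_j, u_j>) where u_j is the displayed integer vector. Then <v, e_j> = <v, u_j> / sqrt(<u_j, u_j>), so |<v, e_j>|^2 = <v, u_j>^2 / <u_j, u_j>.
Coefficients: <v, e_1> = 1/sqrt(1), <v, e_2> = 7/sqrt(5).
Square and sum: Σ |<v, e_j>|^2 = 54/5.
Compute ||v||^2 = v·v = 14.
Deficit = 14 − 54/5 = 16/5 ≥ 0, confirming Bessel's inequality. (The deficit equals ||v − Σ <v,e_j> e_j||^2, the squared distance from v to span{e_j}.)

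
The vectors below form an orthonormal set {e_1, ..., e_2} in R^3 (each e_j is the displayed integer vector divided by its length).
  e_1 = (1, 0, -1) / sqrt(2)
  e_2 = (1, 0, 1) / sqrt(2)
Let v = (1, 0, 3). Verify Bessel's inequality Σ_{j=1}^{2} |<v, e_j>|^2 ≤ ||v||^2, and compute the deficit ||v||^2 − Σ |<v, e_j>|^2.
Σ |<v, e_j>|^2 = 10; ||v||^2 = 10; deficit = 0

Write each e_j = u_j / sqrt(<u_j, u_j>) where u_j is the displayed integer vector. Then <v, e_j> = <v, u_j> / sqrt(<u_j, u_j>), so |<v, e_j>|^2 = <v, u_j>^2 / <u_j, u_j>.
Coefficients: <v, e_1> = -2/sqrt(2), <v, e_2> = 4/sqrt(2).
Square and sum: Σ |<v, e_j>|^2 = 10.
Compute ||v||^2 = v·v = 10.
Deficit = 10 − 10 = 0 ≥ 0, confirming Bessel's inequality. (The deficit equals ||v − Σ <v,e_j> e_j||^2, the squared distance from v to span{e_j}.)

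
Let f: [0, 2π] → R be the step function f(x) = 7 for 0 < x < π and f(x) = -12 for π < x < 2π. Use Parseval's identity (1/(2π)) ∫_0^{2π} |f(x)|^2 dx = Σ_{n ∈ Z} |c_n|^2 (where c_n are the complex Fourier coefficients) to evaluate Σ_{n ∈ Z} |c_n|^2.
Σ |c_n|^2 = 193/2

Parseval equates the L^2 energy of f (normalised by 1/(2π)) with the ℓ^2 sum of its Fourier coefficients: (1/(2π)) ∫_0^{2π} |f|^2 = Σ |c_n|^2.
Compute the left side: (1/(2π)) [∫_0^π 7^2 dx + ∫_π^{2π} (-12)^2 dx] = (1/(2π)) · (49π + 144π) = (49 + 144)/2 = 193/2.
So Σ_{n ∈ Z} |c_n|^2 = 193/2.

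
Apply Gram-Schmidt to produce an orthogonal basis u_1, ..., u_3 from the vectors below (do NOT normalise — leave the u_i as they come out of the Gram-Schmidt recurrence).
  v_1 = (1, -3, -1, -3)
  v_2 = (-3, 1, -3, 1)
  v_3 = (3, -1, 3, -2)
Orthogonal basis:
  u_1 = (1, -3, -1, -3)
  u_2 = (-27/10, 1/10, -33/10, 1/10)
  u_3 = (-15/91, 41/91, 12/91, -50/91)

Apply the Gram-Schmidt recurrence
  u_1 = v_1
  u_i = v_i − Σ_{j<i} ((v_i · u_j) / (u_j · u_j)) · u_j.

Step by step this gives:
  u_1 = (1, -3, -1, -3)
  u_2 = (-27/10, 1/10, -33/10, 1/10)
  u_3 = (-15/91, 41/91, 12/91, -50/91)

Orthogonality check:
  u_2 · u_1 = 0 (should be 0)
  u_3 · u_1 = 0 (should be 0)
  u_3 · u_2 = 0 (should be 0)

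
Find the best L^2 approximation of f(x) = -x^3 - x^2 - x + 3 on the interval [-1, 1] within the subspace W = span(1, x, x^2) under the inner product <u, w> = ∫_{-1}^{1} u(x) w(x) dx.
g(x) = -x^2 - 8*x/5 + 3

The best approximation g ∈ W is the orthogonal projection of f onto W. Writing g = a_0 + a_1 x + a_2 x^2, the coefficients solve the normal equations G · a = b where
  G_{ij} = <φ_i, φ_j> and b_i = <f, φ_i>, with φ_0 = 1, φ_1 = x, φ_2 = x^2.
G =
  [2, 0, 2/3]
  [0, 2/3, 0]
  [2/3, 0, 2/5],
b = (16/3, -16/15, 8/5).
Solving gives a_0 = 3, a_1 = -8/5, a_2 = -1, so
  g(x) = -x^2 - 8*x/5 + 3.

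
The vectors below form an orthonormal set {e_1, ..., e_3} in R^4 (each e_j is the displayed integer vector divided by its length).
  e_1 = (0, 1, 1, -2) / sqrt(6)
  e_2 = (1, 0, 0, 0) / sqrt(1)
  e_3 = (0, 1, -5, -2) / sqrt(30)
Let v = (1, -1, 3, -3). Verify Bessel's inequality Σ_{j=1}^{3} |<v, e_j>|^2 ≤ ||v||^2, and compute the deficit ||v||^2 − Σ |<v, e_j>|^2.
Σ |<v, e_j>|^2 = 15; ||v||^2 = 20; deficit = 5

Write each e_j = u_j / sqrt(<u_j, u_j>) where u_j is the displayed integer vector. Then <v, e_j> = <v, u_j> / sqrt(<u_j, u_j>), so |<v, e_j>|^2 = <v, u_j>^2 / <u_j, u_j>.
Coefficients: <v, e_1> = 8/sqrt(6), <v, e_2> = 1/sqrt(1), <v, e_3> = -10/sqrt(30).
Square and sum: Σ |<v, e_j>|^2 = 15.
Compute ||v||^2 = v·v = 20.
Deficit = 20 − 15 = 5 ≥ 0, confirming Bessel's inequality. (The deficit equals ||v − Σ <v,e_j> e_j||^2, the squared distance from v to span{e_j}.)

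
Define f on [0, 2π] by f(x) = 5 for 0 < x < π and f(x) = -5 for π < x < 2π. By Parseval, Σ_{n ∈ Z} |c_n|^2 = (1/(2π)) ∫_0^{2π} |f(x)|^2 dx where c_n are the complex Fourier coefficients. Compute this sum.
Σ |c_n|^2 = 25

Parseval equates the L^2 energy of f (normalised by 1/(2π)) with the ℓ^2 sum of its Fourier coefficients: (1/(2π)) ∫_0^{2π} |f|^2 = Σ |c_n|^2.
Compute the left side: (1/(2π)) [∫_0^π 5^2 dx + ∫_π^{2π} (-5)^2 dx] = (1/(2π)) · (25π + 25π) = (25 + 25)/2 = 25.
So Σ_{n ∈ Z} |c_n|^2 = 25.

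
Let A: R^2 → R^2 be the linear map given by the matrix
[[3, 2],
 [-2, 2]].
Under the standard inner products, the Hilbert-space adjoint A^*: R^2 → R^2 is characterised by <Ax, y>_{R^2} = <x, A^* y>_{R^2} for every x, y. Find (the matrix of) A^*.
A^* = A^T =
[[3, -2],
 [2, 2]]

For real matrices with standard dot products, the defining identity <Ax, y> = <x, A^* y> gives (Ax)^T y = x^T (A^*) y, i.e. x^T A^T y = x^T (A^*) y. Since this holds for all x, y, we must have A^* = A^T. Therefore
A^* =
[[3, -2],
 [2, 2]].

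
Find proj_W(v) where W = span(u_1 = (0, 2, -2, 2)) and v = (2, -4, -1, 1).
proj_W(v) = (0, -2/3, 2/3, -2/3)

Set up U = [u_1 | ... | u_1] ∈ R^(4×1). The projector onto W = col(U) is P = U (U^T U)^(-1) U^T.
Compute U^T U =
  [12],
and U^T v = (-4).
Solve U^T U · c = U^T v for the coefficients: c = (-1/3). The projection is proj_W(v) = U c.
Check: (v - proj_W(v)) · u_1 = 0  (should be 0).
Result: proj_W(v) = (0, -2/3, 2/3, -2/3).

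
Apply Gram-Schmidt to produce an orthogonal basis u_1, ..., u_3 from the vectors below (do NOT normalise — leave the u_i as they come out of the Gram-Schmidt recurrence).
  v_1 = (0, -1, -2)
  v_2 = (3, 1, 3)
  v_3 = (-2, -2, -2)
Orthogonal basis:
  u_1 = (0, -1, -2)
  u_2 = (3, -2/5, 1/5)
  u_3 = (-4/23, -24/23, 12/23)

Apply the Gram-Schmidt recurrence
  u_1 = v_1
  u_i = v_i − Σ_{j<i} ((v_i · u_j) / (u_j · u_j)) · u_j.

Step by step this gives:
  u_1 = (0, -1, -2)
  u_2 = (3, -2/5, 1/5)
  u_3 = (-4/23, -24/23, 12/23)

Orthogonality check:
  u_2 · u_1 = 0 (should be 0)
  u_3 · u_1 = 0 (should be 0)
  u_3 · u_2 = 0 (should be 0)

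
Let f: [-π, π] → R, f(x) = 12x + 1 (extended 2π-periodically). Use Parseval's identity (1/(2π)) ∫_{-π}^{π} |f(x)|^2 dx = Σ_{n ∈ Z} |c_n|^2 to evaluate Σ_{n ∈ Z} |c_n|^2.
Σ |c_n|^2 = 48π^2 + 1

Expand and integrate term by term over [-π, π]:
  ∫ (12x)^2 dx = 144·(2π^3/3); ∫ 2·12·(1)·x dx = 0 (odd integrand); ∫ 1^2 dx = 1·2π.
So (1/(2π)) ∫_{-π}^{π} (12x + 1)^2 dx = 144π^2/3 + 1 = 48π^2 + 1.
Parseval ⇒ Σ |c_n|^2 = 48π^2 + 1.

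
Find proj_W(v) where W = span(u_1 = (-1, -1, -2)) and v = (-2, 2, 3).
proj_W(v) = (1, 1, 2)

Set up U = [u_1 | ... | u_1] ∈ R^(3×1). The projector onto W = col(U) is P = U (U^T U)^(-1) U^T.
Compute U^T U =
  [6],
and U^T v = (-6).
Solve U^T U · c = U^T v for the coefficients: c = (-1). The projection is proj_W(v) = U c.
Check: (v - proj_W(v)) · u_1 = 0  (should be 0).
Result: proj_W(v) = (1, 1, 2).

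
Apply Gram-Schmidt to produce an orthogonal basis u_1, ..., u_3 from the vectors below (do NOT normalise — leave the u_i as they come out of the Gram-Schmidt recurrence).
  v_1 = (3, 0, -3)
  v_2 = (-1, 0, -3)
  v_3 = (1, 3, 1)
Orthogonal basis:
  u_1 = (3, 0, -3)
  u_2 = (-2, 0, -2)
  u_3 = (0, 3, 0)

Apply the Gram-Schmidt recurrence
  u_1 = v_1
  u_i = v_i − Σ_{j<i} ((v_i · u_j) / (u_j · u_j)) · u_j.

Step by step this gives:
  u_1 = (3, 0, -3)
  u_2 = (-2, 0, -2)
  u_3 = (0, 3, 0)

Orthogonality check:
  u_2 · u_1 = 0 (should be 0)
  u_3 · u_1 = 0 (should be 0)
  u_3 · u_2 = 0 (should be 0)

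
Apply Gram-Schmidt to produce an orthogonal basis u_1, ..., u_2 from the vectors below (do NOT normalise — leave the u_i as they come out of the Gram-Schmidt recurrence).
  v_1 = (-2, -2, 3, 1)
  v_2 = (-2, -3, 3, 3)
Orthogonal basis:
  u_1 = (-2, -2, 3, 1)
  u_2 = (4/9, -5/9, -2/3, 16/9)

Apply the Gram-Schmidt recurrence
  u_1 = v_1
  u_i = v_i − Σ_{j<i} ((v_i · u_j) / (u_j · u_j)) · u_j.

Step by step this gives:
  u_1 = (-2, -2, 3, 1)
  u_2 = (4/9, -5/9, -2/3, 16/9)

Orthogonality check:
  u_2 · u_1 = 0 (should be 0)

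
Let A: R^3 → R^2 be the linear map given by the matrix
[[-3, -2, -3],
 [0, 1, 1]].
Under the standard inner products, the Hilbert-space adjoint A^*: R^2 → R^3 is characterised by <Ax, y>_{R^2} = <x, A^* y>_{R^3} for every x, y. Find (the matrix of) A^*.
A^* = A^T =
[[-3, 0],
 [-2, 1],
 [-3, 1]]

For real matrices with standard dot products, the defining identity <Ax, y> = <x, A^* y> gives (Ax)^T y = x^T (A^*) y, i.e. x^T A^T y = x^T (A^*) y. Since this holds for all x, y, we must have A^* = A^T. Therefore
A^* =
[[-3, 0],
 [-2, 1],
 [-3, 1]].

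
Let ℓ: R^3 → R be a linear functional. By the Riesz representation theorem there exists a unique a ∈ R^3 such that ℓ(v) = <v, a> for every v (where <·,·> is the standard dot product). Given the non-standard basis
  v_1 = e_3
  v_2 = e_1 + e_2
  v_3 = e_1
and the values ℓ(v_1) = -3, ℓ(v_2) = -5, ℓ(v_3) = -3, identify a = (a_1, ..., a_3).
a = (-3, -2, -3)

Write a = (a_1, ..., a_3) in the standard basis. For each basis vector v_i, ℓ(v_i) = <v_i, a> is a linear equation in the a_j's. Collect the n equations into a matrix system V a = ℓ, where row i of V is v_i (expressed in the standard basis). Since V is invertible (lower-triangular with 1s on the diagonal, up to permutation), solve by back-substitution:
  V =
[[0, 0, 1],
 [1, 1, 0],
 [1, 0, 0]]
  V a = (-3, -5, -3)
Solving gives a = (-3, -2, -3).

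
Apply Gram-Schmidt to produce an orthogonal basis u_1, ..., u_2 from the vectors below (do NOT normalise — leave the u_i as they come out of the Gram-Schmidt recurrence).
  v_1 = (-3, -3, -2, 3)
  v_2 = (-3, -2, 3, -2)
Orthogonal basis:
  u_1 = (-3, -3, -2, 3)
  u_2 = (-84/31, -53/31, 99/31, -71/31)

Apply the Gram-Schmidt recurrence
  u_1 = v_1
  u_i = v_i − Σ_{j<i} ((v_i · u_j) / (u_j · u_j)) · u_j.

Step by step this gives:
  u_1 = (-3, -3, -2, 3)
  u_2 = (-84/31, -53/31, 99/31, -71/31)

Orthogonality check:
  u_2 · u_1 = 0 (should be 0)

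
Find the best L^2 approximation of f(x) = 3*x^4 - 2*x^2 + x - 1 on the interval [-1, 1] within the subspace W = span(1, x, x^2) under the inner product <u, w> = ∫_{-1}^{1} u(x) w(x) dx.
g(x) = 4*x^2/7 + x - 44/35

The best approximation g ∈ W is the orthogonal projection of f onto W. Writing g = a_0 + a_1 x + a_2 x^2, the coefficients solve the normal equations G · a = b where
  G_{ij} = <φ_i, φ_j> and b_i = <f, φ_i>, with φ_0 = 1, φ_1 = x, φ_2 = x^2.
G =
  [2, 0, 2/3]
  [0, 2/3, 0]
  [2/3, 0, 2/5],
b = (-32/15, 2/3, -64/105).
Solving gives a_0 = -44/35, a_1 = 1, a_2 = 4/7, so
  g(x) = 4*x^2/7 + x - 44/35.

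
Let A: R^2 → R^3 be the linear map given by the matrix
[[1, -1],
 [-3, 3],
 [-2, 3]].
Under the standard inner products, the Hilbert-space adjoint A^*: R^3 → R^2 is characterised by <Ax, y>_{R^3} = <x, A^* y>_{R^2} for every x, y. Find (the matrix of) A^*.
A^* = A^T =
[[1, -3, -2],
 [-1, 3, 3]]

For real matrices with standard dot products, the defining identity <Ax, y> = <x, A^* y> gives (Ax)^T y = x^T (A^*) y, i.e. x^T A^T y = x^T (A^*) y. Since this holds for all x, y, we must have A^* = A^T. Therefore
A^* =
[[1, -3, -2],
 [-1, 3, 3]].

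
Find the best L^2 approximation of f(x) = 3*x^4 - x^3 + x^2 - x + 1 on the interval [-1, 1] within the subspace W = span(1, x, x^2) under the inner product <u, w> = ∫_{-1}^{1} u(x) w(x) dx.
g(x) = 25*x^2/7 - 8*x/5 + 26/35

The best approximation g ∈ W is the orthogonal projection of f onto W. Writing g = a_0 + a_1 x + a_2 x^2, the coefficients solve the normal equations G · a = b where
  G_{ij} = <φ_i, φ_j> and b_i = <f, φ_i>, with φ_0 = 1, φ_1 = x, φ_2 = x^2.
G =
  [2, 0, 2/3]
  [0, 2/3, 0]
  [2/3, 0, 2/5],
b = (58/15, -16/15, 202/105).
Solving gives a_0 = 26/35, a_1 = -8/5, a_2 = 25/7, so
  g(x) = 25*x^2/7 - 8*x/5 + 26/35.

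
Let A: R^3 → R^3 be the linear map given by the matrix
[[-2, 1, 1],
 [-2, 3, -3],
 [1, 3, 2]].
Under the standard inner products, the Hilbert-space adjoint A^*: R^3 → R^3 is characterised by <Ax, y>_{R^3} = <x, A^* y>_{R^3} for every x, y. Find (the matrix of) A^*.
A^* = A^T =
[[-2, -2, 1],
 [1, 3, 3],
 [1, -3, 2]]

For real matrices with standard dot products, the defining identity <Ax, y> = <x, A^* y> gives (Ax)^T y = x^T (A^*) y, i.e. x^T A^T y = x^T (A^*) y. Since this holds for all x, y, we must have A^* = A^T. Therefore
A^* =
[[-2, -2, 1],
 [1, 3, 3],
 [1, -3, 2]].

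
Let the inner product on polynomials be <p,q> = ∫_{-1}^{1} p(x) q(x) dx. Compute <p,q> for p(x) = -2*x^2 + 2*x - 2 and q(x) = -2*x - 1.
<p,q> = 8/3

Expand the product: p(x)·q(x) = 4*x^3 - 2*x^2 + 2*x + 2.
∫_{-1}^{1} of each monomial x^k gives [2/(k+1) if k even, 0 if k odd]. Integrating term-by-term (or equivalently evaluating the antiderivative F(x) = x^4 - 2*x^3/3 + x^2 + 2*x at the endpoints):
  F(1) − F(−1) = 10/3 − (2/3) = 8/3.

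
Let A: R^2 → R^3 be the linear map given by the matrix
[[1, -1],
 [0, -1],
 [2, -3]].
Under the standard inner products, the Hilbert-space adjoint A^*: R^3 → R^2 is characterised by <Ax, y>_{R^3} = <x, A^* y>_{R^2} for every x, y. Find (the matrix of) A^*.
A^* = A^T =
[[1, 0, 2],
 [-1, -1, -3]]

For real matrices with standard dot products, the defining identity <Ax, y> = <x, A^* y> gives (Ax)^T y = x^T (A^*) y, i.e. x^T A^T y = x^T (A^*) y. Since this holds for all x, y, we must have A^* = A^T. Therefore
A^* =
[[1, 0, 2],
 [-1, -1, -3]].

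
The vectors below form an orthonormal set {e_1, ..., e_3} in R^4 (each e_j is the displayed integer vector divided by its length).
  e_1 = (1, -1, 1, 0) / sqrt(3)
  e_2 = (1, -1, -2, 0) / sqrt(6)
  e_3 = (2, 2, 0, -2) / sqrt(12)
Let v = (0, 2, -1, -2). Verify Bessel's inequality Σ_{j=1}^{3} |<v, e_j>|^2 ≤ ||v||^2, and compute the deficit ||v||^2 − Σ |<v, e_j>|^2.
Σ |<v, e_j>|^2 = 25/3; ||v||^2 = 9; deficit = 2/3

Write each e_j = u_j / sqrt(<u_j, u_j>) where u_j is the displayed integer vector. Then <v, e_j> = <v, u_j> / sqrt(<u_j, u_j>), so |<v, e_j>|^2 = <v, u_j>^2 / <u_j, u_j>.
Coefficients: <v, e_1> = -3/sqrt(3), <v, e_2> = 0/sqrt(6), <v, e_3> = 8/sqrt(12).
Square and sum: Σ |<v, e_j>|^2 = 25/3.
Compute ||v||^2 = v·v = 9.
Deficit = 9 − 25/3 = 2/3 ≥ 0, confirming Bessel's inequality. (The deficit equals ||v − Σ <v,e_j> e_j||^2, the squared distance from v to span{e_j}.)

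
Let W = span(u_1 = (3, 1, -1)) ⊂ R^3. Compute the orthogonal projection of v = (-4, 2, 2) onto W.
proj_W(v) = (-36/11, -12/11, 12/11)

Set up U = [u_1 | ... | u_1] ∈ R^(3×1). The projector onto W = col(U) is P = U (U^T U)^(-1) U^T.
Compute U^T U =
  [11],
and U^T v = (-12).
Solve U^T U · c = U^T v for the coefficients: c = (-12/11). The projection is proj_W(v) = U c.
Check: (v - proj_W(v)) · u_1 = 0  (should be 0).
Result: proj_W(v) = (-36/11, -12/11, 12/11).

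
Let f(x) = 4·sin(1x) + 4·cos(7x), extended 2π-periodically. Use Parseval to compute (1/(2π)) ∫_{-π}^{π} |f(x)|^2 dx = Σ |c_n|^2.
Σ |c_n|^2 = 16

Expand |f|^2 and use orthogonality of {sin(nx), cos(mx)} on [-π, π]:
  ∫_{-π}^{π} sin(nx)^2 dx = π, ∫ cos(mx)^2 dx = π, and cross terms integrate to 0.
So ∫_{-π}^{π} f(x)^2 dx = 4^2 · π + 4^2 · π = (16 + 16)π.
Divide by 2π: (16 + 16)/2 = 16.
By Parseval, this equals Σ |c_n|^2.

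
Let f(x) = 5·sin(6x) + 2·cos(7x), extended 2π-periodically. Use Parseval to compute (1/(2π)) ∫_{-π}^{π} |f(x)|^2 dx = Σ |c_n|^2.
Σ |c_n|^2 = 29/2

Expand |f|^2 and use orthogonality of {sin(nx), cos(mx)} on [-π, π]:
  ∫_{-π}^{π} sin(nx)^2 dx = π, ∫ cos(mx)^2 dx = π, and cross terms integrate to 0.
So ∫_{-π}^{π} f(x)^2 dx = 5^2 · π + 2^2 · π = (25 + 4)π.
Divide by 2π: (25 + 4)/2 = 29/2.
By Parseval, this equals Σ |c_n|^2.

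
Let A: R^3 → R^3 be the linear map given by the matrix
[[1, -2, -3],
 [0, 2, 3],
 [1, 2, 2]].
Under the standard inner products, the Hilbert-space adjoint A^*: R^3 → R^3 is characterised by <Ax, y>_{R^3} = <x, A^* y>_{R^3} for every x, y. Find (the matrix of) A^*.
A^* = A^T =
[[1, 0, 1],
 [-2, 2, 2],
 [-3, 3, 2]]

For real matrices with standard dot products, the defining identity <Ax, y> = <x, A^* y> gives (Ax)^T y = x^T (A^*) y, i.e. x^T A^T y = x^T (A^*) y. Since this holds for all x, y, we must have A^* = A^T. Therefore
A^* =
[[1, 0, 1],
 [-2, 2, 2],
 [-3, 3, 2]].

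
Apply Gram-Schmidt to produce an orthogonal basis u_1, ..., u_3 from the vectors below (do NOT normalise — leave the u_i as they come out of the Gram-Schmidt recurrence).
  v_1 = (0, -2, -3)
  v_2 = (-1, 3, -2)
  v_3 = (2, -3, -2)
Orthogonal basis:
  u_1 = (0, -2, -3)
  u_2 = (-1, 3, -2)
  u_3 = (3/2, 9/26, -3/13)

Apply the Gram-Schmidt recurrence
  u_1 = v_1
  u_i = v_i − Σ_{j<i} ((v_i · u_j) / (u_j · u_j)) · u_j.

Step by step this gives:
  u_1 = (0, -2, -3)
  u_2 = (-1, 3, -2)
  u_3 = (3/2, 9/26, -3/13)

Orthogonality check:
  u_2 · u_1 = 0 (should be 0)
  u_3 · u_1 = 0 (should be 0)
  u_3 · u_2 = 0 (should be 0)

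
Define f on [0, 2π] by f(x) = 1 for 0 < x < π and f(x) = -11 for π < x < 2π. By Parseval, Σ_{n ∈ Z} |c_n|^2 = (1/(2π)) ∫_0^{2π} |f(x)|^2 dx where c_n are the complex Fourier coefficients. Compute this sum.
Σ |c_n|^2 = 61

Parseval equates the L^2 energy of f (normalised by 1/(2π)) with the ℓ^2 sum of its Fourier coefficients: (1/(2π)) ∫_0^{2π} |f|^2 = Σ |c_n|^2.
Compute the left side: (1/(2π)) [∫_0^π 1^2 dx + ∫_π^{2π} (-11)^2 dx] = (1/(2π)) · (1π + 121π) = (1 + 121)/2 = 61.
So Σ_{n ∈ Z} |c_n|^2 = 61.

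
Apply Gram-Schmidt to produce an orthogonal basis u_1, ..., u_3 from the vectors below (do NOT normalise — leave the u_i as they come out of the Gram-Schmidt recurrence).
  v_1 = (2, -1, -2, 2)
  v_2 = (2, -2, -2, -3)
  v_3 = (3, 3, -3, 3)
Orthogonal basis:
  u_1 = (2, -1, -2, 2)
  u_2 = (18/13, -22/13, -18/13, -47/13)
  u_3 = (315/257, 900/257, -315/257, -180/257)

Apply the Gram-Schmidt recurrence
  u_1 = v_1
  u_i = v_i − Σ_{j<i} ((v_i · u_j) / (u_j · u_j)) · u_j.

Step by step this gives:
  u_1 = (2, -1, -2, 2)
  u_2 = (18/13, -22/13, -18/13, -47/13)
  u_3 = (315/257, 900/257, -315/257, -180/257)

Orthogonality check:
  u_2 · u_1 = 0 (should be 0)
  u_3 · u_1 = 0 (should be 0)
  u_3 · u_2 = 0 (should be 0)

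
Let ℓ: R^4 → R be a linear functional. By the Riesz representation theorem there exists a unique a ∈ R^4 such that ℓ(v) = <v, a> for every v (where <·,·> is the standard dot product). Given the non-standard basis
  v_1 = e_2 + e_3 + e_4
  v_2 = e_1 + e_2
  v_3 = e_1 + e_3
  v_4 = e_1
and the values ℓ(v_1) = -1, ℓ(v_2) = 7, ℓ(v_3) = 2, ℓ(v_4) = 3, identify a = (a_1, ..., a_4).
a = (3, 4, -1, -4)

Write a = (a_1, ..., a_4) in the standard basis. For each basis vector v_i, ℓ(v_i) = <v_i, a> is a linear equation in the a_j's. Collect the n equations into a matrix system V a = ℓ, where row i of V is v_i (expressed in the standard basis). Since V is invertible (lower-triangular with 1s on the diagonal, up to permutation), solve by back-substitution:
  V =
[[0, 1, 1, 1],
 [1, 1, 0, 0],
 [1, 0, 1, 0],
 [1, 0, 0, 0]]
  V a = (-1, 7, 2, 3)
Solving gives a = (3, 4, -1, -4).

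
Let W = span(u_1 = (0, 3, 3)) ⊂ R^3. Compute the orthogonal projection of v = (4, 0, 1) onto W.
proj_W(v) = (0, 1/2, 1/2)

Set up U = [u_1 | ... | u_1] ∈ R^(3×1). The projector onto W = col(U) is P = U (U^T U)^(-1) U^T.
Compute U^T U =
  [18],
and U^T v = (3).
Solve U^T U · c = U^T v for the coefficients: c = (1/6). The projection is proj_W(v) = U c.
Check: (v - proj_W(v)) · u_1 = 0  (should be 0).
Result: proj_W(v) = (0, 1/2, 1/2).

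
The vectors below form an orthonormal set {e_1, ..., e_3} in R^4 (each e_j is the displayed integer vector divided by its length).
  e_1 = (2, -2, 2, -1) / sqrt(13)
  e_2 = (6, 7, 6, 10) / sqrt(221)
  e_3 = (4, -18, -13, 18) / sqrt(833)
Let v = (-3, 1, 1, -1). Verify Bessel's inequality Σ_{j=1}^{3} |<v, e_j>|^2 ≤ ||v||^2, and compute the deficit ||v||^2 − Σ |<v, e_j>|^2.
Σ |<v, e_j>|^2 = 363/49; ||v||^2 = 12; deficit = 225/49

Write each e_j = u_j / sqrt(<u_j, u_j>) where u_j is the displayed integer vector. Then <v, e_j> = <v, u_j> / sqrt(<u_j, u_j>), so |<v, e_j>|^2 = <v, u_j>^2 / <u_j, u_j>.
Coefficients: <v, e_1> = -5/sqrt(13), <v, e_2> = -15/sqrt(221), <v, e_3> = -61/sqrt(833).
Square and sum: Σ |<v, e_j>|^2 = 363/49.
Compute ||v||^2 = v·v = 12.
Deficit = 12 − 363/49 = 225/49 ≥ 0, confirming Bessel's inequality. (The deficit equals ||v − Σ <v,e_j> e_j||^2, the squared distance from v to span{e_j}.)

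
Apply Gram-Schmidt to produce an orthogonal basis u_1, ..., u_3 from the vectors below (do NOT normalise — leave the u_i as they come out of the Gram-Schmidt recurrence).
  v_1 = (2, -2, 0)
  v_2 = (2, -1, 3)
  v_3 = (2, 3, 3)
Orthogonal basis:
  u_1 = (2, -2, 0)
  u_2 = (1/2, 1/2, 3)
  u_3 = (36/19, 36/19, -12/19)

Apply the Gram-Schmidt recurrence
  u_1 = v_1
  u_i = v_i − Σ_{j<i} ((v_i · u_j) / (u_j · u_j)) · u_j.

Step by step this gives:
  u_1 = (2, -2, 0)
  u_2 = (1/2, 1/2, 3)
  u_3 = (36/19, 36/19, -12/19)

Orthogonality check:
  u_2 · u_1 = 0 (should be 0)
  u_3 · u_1 = 0 (should be 0)
  u_3 · u_2 = 0 (should be 0)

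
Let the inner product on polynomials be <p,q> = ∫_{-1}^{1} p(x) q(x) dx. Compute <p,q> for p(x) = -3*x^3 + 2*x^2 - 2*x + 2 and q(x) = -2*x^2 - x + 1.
<p,q> = 18/5

Expand the product: p(x)·q(x) = 6*x^5 - x^4 - x^3 - 4*x + 2.
∫_{-1}^{1} of each monomial x^k gives [2/(k+1) if k even, 0 if k odd]. Integrating term-by-term (or equivalently evaluating the antiderivative F(x) = x^6 - x^5/5 - x^4/4 - 2*x^2 + 2*x at the endpoints):
  F(1) − F(−1) = 11/20 − (-61/20) = 18/5.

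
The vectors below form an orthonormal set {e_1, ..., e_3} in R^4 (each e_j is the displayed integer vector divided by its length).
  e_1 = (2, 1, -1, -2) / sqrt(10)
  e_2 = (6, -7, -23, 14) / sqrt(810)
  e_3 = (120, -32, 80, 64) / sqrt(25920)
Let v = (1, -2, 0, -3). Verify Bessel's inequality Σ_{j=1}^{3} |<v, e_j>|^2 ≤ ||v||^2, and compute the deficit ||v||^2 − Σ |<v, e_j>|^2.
Σ |<v, e_j>|^2 = 21/5; ||v||^2 = 14; deficit = 49/5

Write each e_j = u_j / sqrt(<u_j, u_j>) where u_j is the displayed integer vector. Then <v, e_j> = <v, u_j> / sqrt(<u_j, u_j>), so |<v, e_j>|^2 = <v, u_j>^2 / <u_j, u_j>.
Coefficients: <v, e_1> = 6/sqrt(10), <v, e_2> = -22/sqrt(810), <v, e_3> = -8/sqrt(25920).
Square and sum: Σ |<v, e_j>|^2 = 21/5.
Compute ||v||^2 = v·v = 14.
Deficit = 14 − 21/5 = 49/5 ≥ 0, confirming Bessel's inequality. (The deficit equals ||v − Σ <v,e_j> e_j||^2, the squared distance from v to span{e_j}.)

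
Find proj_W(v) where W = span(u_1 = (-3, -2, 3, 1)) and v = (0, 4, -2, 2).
proj_W(v) = (36/23, 24/23, -36/23, -12/23)

Set up U = [u_1 | ... | u_1] ∈ R^(4×1). The projector onto W = col(U) is P = U (U^T U)^(-1) U^T.
Compute U^T U =
  [23],
and U^T v = (-12).
Solve U^T U · c = U^T v for the coefficients: c = (-12/23). The projection is proj_W(v) = U c.
Check: (v - proj_W(v)) · u_1 = 0  (should be 0).
Result: proj_W(v) = (36/23, 24/23, -36/23, -12/23).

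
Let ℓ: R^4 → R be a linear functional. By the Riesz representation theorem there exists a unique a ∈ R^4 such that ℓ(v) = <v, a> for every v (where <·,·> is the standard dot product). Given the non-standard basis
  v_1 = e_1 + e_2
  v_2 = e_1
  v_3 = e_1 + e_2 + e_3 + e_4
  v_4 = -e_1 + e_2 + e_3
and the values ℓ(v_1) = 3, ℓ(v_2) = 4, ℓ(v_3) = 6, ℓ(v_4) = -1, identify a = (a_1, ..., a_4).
a = (4, -1, 4, -1)

Write a = (a_1, ..., a_4) in the standard basis. For each basis vector v_i, ℓ(v_i) = <v_i, a> is a linear equation in the a_j's. Collect the n equations into a matrix system V a = ℓ, where row i of V is v_i (expressed in the standard basis). Since V is invertible (lower-triangular with 1s on the diagonal, up to permutation), solve by back-substitution:
  V =
[[1, 1, 0, 0],
 [1, 0, 0, 0],
 [1, 1, 1, 1],
 [-1, 1, 1, 0]]
  V a = (3, 4, 6, -1)
Solving gives a = (4, -1, 4, -1).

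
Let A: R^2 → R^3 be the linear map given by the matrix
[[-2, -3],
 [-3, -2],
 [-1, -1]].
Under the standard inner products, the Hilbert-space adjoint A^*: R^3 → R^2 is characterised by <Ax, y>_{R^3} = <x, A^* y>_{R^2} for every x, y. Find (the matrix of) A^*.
A^* = A^T =
[[-2, -3, -1],
 [-3, -2, -1]]

For real matrices with standard dot products, the defining identity <Ax, y> = <x, A^* y> gives (Ax)^T y = x^T (A^*) y, i.e. x^T A^T y = x^T (A^*) y. Since this holds for all x, y, we must have A^* = A^T. Therefore
A^* =
[[-2, -3, -1],
 [-3, -2, -1]].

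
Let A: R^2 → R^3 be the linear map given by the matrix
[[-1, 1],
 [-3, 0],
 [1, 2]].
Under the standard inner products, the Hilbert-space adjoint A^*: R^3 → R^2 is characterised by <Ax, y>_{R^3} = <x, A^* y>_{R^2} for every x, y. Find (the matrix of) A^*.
A^* = A^T =
[[-1, -3, 1],
 [1, 0, 2]]

For real matrices with standard dot products, the defining identity <Ax, y> = <x, A^* y> gives (Ax)^T y = x^T (A^*) y, i.e. x^T A^T y = x^T (A^*) y. Since this holds for all x, y, we must have A^* = A^T. Therefore
A^* =
[[-1, -3, 1],
 [1, 0, 2]].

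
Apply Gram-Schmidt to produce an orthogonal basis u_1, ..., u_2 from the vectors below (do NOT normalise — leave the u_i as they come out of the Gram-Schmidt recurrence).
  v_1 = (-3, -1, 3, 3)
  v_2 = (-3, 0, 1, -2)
Orthogonal basis:
  u_1 = (-3, -1, 3, 3)
  u_2 = (-33/14, 3/14, 5/14, -37/14)

Apply the Gram-Schmidt recurrence
  u_1 = v_1
  u_i = v_i − Σ_{j<i} ((v_i · u_j) / (u_j · u_j)) · u_j.

Step by step this gives:
  u_1 = (-3, -1, 3, 3)
  u_2 = (-33/14, 3/14, 5/14, -37/14)

Orthogonality check:
  u_2 · u_1 = 0 (should be 0)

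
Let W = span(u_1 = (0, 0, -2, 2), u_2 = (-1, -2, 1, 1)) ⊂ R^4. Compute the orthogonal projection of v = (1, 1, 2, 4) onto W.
proj_W(v) = (-3/7, -6/7, -4/7, 10/7)

Set up U = [u_1 | ... | u_2] ∈ R^(4×2). The projector onto W = col(U) is P = U (U^T U)^(-1) U^T.
Compute U^T U =
  [8, 0]
  [0, 7],
and U^T v = (4, 3).
Solve U^T U · c = U^T v for the coefficients: c = (1/2, 3/7). The projection is proj_W(v) = U c.
Check: (v - proj_W(v)) · u_1 = 0  (should be 0).
Check: (v - proj_W(v)) · u_2 = 0  (should be 0).
Result: proj_W(v) = (-3/7, -6/7, -4/7, 10/7).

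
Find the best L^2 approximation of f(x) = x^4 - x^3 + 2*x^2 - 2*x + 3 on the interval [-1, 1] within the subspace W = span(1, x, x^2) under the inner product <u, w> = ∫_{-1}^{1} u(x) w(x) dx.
g(x) = 20*x^2/7 - 13*x/5 + 102/35

The best approximation g ∈ W is the orthogonal projection of f onto W. Writing g = a_0 + a_1 x + a_2 x^2, the coefficients solve the normal equations G · a = b where
  G_{ij} = <φ_i, φ_j> and b_i = <f, φ_i>, with φ_0 = 1, φ_1 = x, φ_2 = x^2.
G =
  [2, 0, 2/3]
  [0, 2/3, 0]
  [2/3, 0, 2/5],
b = (116/15, -26/15, 108/35).
Solving gives a_0 = 102/35, a_1 = -13/5, a_2 = 20/7, so
  g(x) = 20*x^2/7 - 13*x/5 + 102/35.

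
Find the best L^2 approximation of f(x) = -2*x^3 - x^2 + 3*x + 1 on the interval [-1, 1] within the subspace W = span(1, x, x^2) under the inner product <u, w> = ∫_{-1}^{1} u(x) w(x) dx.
g(x) = -x^2 + 9*x/5 + 1

The best approximation g ∈ W is the orthogonal projection of f onto W. Writing g = a_0 + a_1 x + a_2 x^2, the coefficients solve the normal equations G · a = b where
  G_{ij} = <φ_i, φ_j> and b_i = <f, φ_i>, with φ_0 = 1, φ_1 = x, φ_2 = x^2.
G =
  [2, 0, 2/3]
  [0, 2/3, 0]
  [2/3, 0, 2/5],
b = (4/3, 6/5, 4/15).
Solving gives a_0 = 1, a_1 = 9/5, a_2 = -1, so
  g(x) = -x^2 + 9*x/5 + 1.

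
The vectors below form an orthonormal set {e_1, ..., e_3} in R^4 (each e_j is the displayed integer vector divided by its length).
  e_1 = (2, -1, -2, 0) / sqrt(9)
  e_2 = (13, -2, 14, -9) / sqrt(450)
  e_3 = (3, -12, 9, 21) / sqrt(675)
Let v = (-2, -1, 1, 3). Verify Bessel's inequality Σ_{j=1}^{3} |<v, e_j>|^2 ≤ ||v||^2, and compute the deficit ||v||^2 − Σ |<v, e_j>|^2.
Σ |<v, e_j>|^2 = 89/6; ||v||^2 = 15; deficit = 1/6

Write each e_j = u_j / sqrt(<u_j, u_j>) where u_j is the displayed integer vector. Then <v, e_j> = <v, u_j> / sqrt(<u_j, u_j>), so |<v, e_j>|^2 = <v, u_j>^2 / <u_j, u_j>.
Coefficients: <v, e_1> = -5/sqrt(9), <v, e_2> = -37/sqrt(450), <v, e_3> = 78/sqrt(675).
Square and sum: Σ |<v, e_j>|^2 = 89/6.
Compute ||v||^2 = v·v = 15.
Deficit = 15 − 89/6 = 1/6 ≥ 0, confirming Bessel's inequality. (The deficit equals ||v − Σ <v,e_j> e_j||^2, the squared distance from v to span{e_j}.)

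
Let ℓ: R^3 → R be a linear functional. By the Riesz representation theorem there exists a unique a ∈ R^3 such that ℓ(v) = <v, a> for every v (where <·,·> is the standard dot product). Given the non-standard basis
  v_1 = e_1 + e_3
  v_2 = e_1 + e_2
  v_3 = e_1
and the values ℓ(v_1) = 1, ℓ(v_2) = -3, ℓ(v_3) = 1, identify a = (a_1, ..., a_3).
a = (1, -4, 0)

Write a = (a_1, ..., a_3) in the standard basis. For each basis vector v_i, ℓ(v_i) = <v_i, a> is a linear equation in the a_j's. Collect the n equations into a matrix system V a = ℓ, where row i of V is v_i (expressed in the standard basis). Since V is invertible (lower-triangular with 1s on the diagonal, up to permutation), solve by back-substitution:
  V =
[[1, 0, 1],
 [1, 1, 0],
 [1, 0, 0]]
  V a = (1, -3, 1)
Solving gives a = (1, -4, 0).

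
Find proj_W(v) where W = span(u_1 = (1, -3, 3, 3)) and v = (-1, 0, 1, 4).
proj_W(v) = (1/2, -3/2, 3/2, 3/2)

Set up U = [u_1 | ... | u_1] ∈ R^(4×1). The projector onto W = col(U) is P = U (U^T U)^(-1) U^T.
Compute U^T U =
  [28],
and U^T v = (14).
Solve U^T U · c = U^T v for the coefficients: c = (1/2). The projection is proj_W(v) = U c.
Check: (v - proj_W(v)) · u_1 = 0  (should be 0).
Result: proj_W(v) = (1/2, -3/2, 3/2, 3/2).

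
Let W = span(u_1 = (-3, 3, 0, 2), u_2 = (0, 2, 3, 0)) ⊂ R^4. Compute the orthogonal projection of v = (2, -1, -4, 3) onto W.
proj_W(v) = (-27/50, -89/50, -87/25, 9/25)

Set up U = [u_1 | ... | u_2] ∈ R^(4×2). The projector onto W = col(U) is P = U (U^T U)^(-1) U^T.
Compute U^T U =
  [22, 6]
  [6, 13],
and U^T v = (-3, -14).
Solve U^T U · c = U^T v for the coefficients: c = (9/50, -29/25). The projection is proj_W(v) = U c.
Check: (v - proj_W(v)) · u_1 = 0  (should be 0).
Check: (v - proj_W(v)) · u_2 = 0  (should be 0).
Result: proj_W(v) = (-27/50, -89/50, -87/25, 9/25).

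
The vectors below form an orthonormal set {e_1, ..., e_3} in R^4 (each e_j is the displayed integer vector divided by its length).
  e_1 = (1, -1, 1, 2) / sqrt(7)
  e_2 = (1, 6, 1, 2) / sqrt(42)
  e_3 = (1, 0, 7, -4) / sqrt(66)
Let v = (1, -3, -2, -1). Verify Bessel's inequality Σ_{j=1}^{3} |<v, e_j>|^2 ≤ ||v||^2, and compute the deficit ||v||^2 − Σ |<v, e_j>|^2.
Σ |<v, e_j>|^2 = 129/11; ||v||^2 = 15; deficit = 36/11

Write each e_j = u_j / sqrt(<u_j, u_j>) where u_j is the displayed integer vector. Then <v, e_j> = <v, u_j> / sqrt(<u_j, u_j>), so |<v, e_j>|^2 = <v, u_j>^2 / <u_j, u_j>.
Coefficients: <v, e_1> = 0/sqrt(7), <v, e_2> = -21/sqrt(42), <v, e_3> = -9/sqrt(66).
Square and sum: Σ |<v, e_j>|^2 = 129/11.
Compute ||v||^2 = v·v = 15.
Deficit = 15 − 129/11 = 36/11 ≥ 0, confirming Bessel's inequality. (The deficit equals ||v − Σ <v,e_j> e_j||^2, the squared distance from v to span{e_j}.)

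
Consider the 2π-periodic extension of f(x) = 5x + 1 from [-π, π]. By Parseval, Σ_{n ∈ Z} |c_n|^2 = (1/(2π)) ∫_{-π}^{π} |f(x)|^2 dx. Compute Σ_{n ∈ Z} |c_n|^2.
Σ |c_n|^2 = 25π^2/3 + 1

Expand and integrate term by term over [-π, π]:
  ∫ (5x)^2 dx = 25·(2π^3/3); ∫ 2·5·(1)·x dx = 0 (odd integrand); ∫ 1^2 dx = 1·2π.
So (1/(2π)) ∫_{-π}^{π} (5x + 1)^2 dx = 25π^2/3 + 1 = 25π^2/3 + 1.
Parseval ⇒ Σ |c_n|^2 = 25π^2/3 + 1.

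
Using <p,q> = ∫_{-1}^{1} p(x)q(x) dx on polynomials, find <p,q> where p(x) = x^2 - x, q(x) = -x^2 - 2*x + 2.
<p,q> = 34/15

Expand the product: p(x)·q(x) = -x^4 - x^3 + 4*x^2 - 2*x.
∫_{-1}^{1} of each monomial x^k gives [2/(k+1) if k even, 0 if k odd]. Integrating term-by-term (or equivalently evaluating the antiderivative F(x) = -x^5/5 - x^4/4 + 4*x^3/3 - x^2 at the endpoints):
  F(1) − F(−1) = -7/60 − (-143/60) = 34/15.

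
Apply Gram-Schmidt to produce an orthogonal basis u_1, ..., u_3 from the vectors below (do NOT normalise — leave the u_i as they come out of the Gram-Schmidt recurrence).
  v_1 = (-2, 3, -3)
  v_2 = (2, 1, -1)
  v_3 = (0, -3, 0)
Orthogonal basis:
  u_1 = (-2, 3, -3)
  u_2 = (24/11, 8/11, -8/11)
  u_3 = (0, -3/2, -3/2)

Apply the Gram-Schmidt recurrence
  u_1 = v_1
  u_i = v_i − Σ_{j<i} ((v_i · u_j) / (u_j · u_j)) · u_j.

Step by step this gives:
  u_1 = (-2, 3, -3)
  u_2 = (24/11, 8/11, -8/11)
  u_3 = (0, -3/2, -3/2)

Orthogonality check:
  u_2 · u_1 = 0 (should be 0)
  u_3 · u_1 = 0 (should be 0)
  u_3 · u_2 = 0 (should be 0)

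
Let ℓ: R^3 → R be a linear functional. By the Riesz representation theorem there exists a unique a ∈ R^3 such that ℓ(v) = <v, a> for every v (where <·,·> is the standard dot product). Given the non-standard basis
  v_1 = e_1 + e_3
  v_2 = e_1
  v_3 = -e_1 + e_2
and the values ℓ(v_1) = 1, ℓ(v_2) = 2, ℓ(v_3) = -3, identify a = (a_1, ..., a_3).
a = (2, -1, -1)

Write a = (a_1, ..., a_3) in the standard basis. For each basis vector v_i, ℓ(v_i) = <v_i, a> is a linear equation in the a_j's. Collect the n equations into a matrix system V a = ℓ, where row i of V is v_i (expressed in the standard basis). Since V is invertible (lower-triangular with 1s on the diagonal, up to permutation), solve by back-substitution:
  V =
[[1, 0, 1],
 [1, 0, 0],
 [-1, 1, 0]]
  V a = (1, 2, -3)
Solving gives a = (2, -1, -1).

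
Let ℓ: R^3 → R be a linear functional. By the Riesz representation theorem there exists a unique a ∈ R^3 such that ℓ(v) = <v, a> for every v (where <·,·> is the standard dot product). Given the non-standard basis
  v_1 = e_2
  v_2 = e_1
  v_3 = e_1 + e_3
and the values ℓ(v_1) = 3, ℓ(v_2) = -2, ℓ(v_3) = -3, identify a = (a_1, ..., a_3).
a = (-2, 3, -1)

Write a = (a_1, ..., a_3) in the standard basis. For each basis vector v_i, ℓ(v_i) = <v_i, a> is a linear equation in the a_j's. Collect the n equations into a matrix system V a = ℓ, where row i of V is v_i (expressed in the standard basis). Since V is invertible (lower-triangular with 1s on the diagonal, up to permutation), solve by back-substitution:
  V =
[[0, 1, 0],
 [1, 0, 0],
 [1, 0, 1]]
  V a = (3, -2, -3)
Solving gives a = (-2, 3, -1).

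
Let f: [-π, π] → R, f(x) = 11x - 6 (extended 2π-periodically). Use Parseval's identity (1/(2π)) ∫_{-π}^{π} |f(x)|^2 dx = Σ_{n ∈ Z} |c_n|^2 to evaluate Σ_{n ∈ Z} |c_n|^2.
Σ |c_n|^2 = 121π^2/3 + 36

Expand and integrate term by term over [-π, π]:
  ∫ (11x)^2 dx = 121·(2π^3/3); ∫ 2·11·(-6)·x dx = 0 (odd integrand); ∫ (-6)^2 dx = 36·2π.
So (1/(2π)) ∫_{-π}^{π} (11x - 6)^2 dx = 121π^2/3 + 36 = 121π^2/3 + 36.
Parseval ⇒ Σ |c_n|^2 = 121π^2/3 + 36.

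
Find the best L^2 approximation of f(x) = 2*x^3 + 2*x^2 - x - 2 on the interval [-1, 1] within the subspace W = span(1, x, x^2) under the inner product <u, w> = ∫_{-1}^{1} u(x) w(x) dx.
g(x) = 2*x^2 + x/5 - 2

The best approximation g ∈ W is the orthogonal projection of f onto W. Writing g = a_0 + a_1 x + a_2 x^2, the coefficients solve the normal equations G · a = b where
  G_{ij} = <φ_i, φ_j> and b_i = <f, φ_i>, with φ_0 = 1, φ_1 = x, φ_2 = x^2.
G =
  [2, 0, 2/3]
  [0, 2/3, 0]
  [2/3, 0, 2/5],
b = (-8/3, 2/15, -8/15).
Solving gives a_0 = -2, a_1 = 1/5, a_2 = 2, so
  g(x) = 2*x^2 + x/5 - 2.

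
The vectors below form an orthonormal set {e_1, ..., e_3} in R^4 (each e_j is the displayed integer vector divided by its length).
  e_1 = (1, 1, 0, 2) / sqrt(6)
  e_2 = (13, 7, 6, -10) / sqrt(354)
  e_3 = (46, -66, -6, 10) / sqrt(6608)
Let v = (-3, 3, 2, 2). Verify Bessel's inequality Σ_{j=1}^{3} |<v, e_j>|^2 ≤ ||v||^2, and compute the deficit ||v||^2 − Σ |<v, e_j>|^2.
Σ |<v, e_j>|^2 = 146/7; ||v||^2 = 26; deficit = 36/7

Write each e_j = u_j / sqrt(<u_j, u_j>) where u_j is the displayed integer vector. Then <v, e_j> = <v, u_j> / sqrt(<u_j, u_j>), so |<v, e_j>|^2 = <v, u_j>^2 / <u_j, u_j>.
Coefficients: <v, e_1> = 4/sqrt(6), <v, e_2> = -26/sqrt(354), <v, e_3> = -328/sqrt(6608).
Square and sum: Σ |<v, e_j>|^2 = 146/7.
Compute ||v||^2 = v·v = 26.
Deficit = 26 − 146/7 = 36/7 ≥ 0, confirming Bessel's inequality. (The deficit equals ||v − Σ <v,e_j> e_j||^2, the squared distance from v to span{e_j}.)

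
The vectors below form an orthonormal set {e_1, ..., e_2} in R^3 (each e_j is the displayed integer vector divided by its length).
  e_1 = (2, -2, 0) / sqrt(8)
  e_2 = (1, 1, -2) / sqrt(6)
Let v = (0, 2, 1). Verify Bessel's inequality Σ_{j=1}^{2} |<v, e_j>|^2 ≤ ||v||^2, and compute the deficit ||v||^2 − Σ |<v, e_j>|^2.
Σ |<v, e_j>|^2 = 2; ||v||^2 = 5; deficit = 3

Write each e_j = u_j / sqrt(<u_j, u_j>) where u_j is the displayed integer vector. Then <v, e_j> = <v, u_j> / sqrt(<u_j, u_j>), so |<v, e_j>|^2 = <v, u_j>^2 / <u_j, u_j>.
Coefficients: <v, e_1> = -4/sqrt(8), <v, e_2> = 0/sqrt(6).
Square and sum: Σ |<v, e_j>|^2 = 2.
Compute ||v||^2 = v·v = 5.
Deficit = 5 − 2 = 3 ≥ 0, confirming Bessel's inequality. (The deficit equals ||v − Σ <v,e_j> e_j||^2, the squared distance from v to span{e_j}.)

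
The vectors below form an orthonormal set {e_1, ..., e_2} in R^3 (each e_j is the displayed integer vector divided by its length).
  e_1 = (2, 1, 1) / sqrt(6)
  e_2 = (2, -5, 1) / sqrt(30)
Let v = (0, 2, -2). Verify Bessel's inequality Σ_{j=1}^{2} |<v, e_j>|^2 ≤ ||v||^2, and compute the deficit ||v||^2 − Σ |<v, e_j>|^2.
Σ |<v, e_j>|^2 = 24/5; ||v||^2 = 8; deficit = 16/5

Write each e_j = u_j / sqrt(<u_j, u_j>) where u_j is the displayed integer vector. Then <v, e_j> = <v, u_j> / sqrt(<u_j, u_j>), so |<v, e_j>|^2 = <v, u_j>^2 / <u_j, u_j>.
Coefficients: <v, e_1> = 0/sqrt(6), <v, e_2> = -12/sqrt(30).
Square and sum: Σ |<v, e_j>|^2 = 24/5.
Compute ||v||^2 = v·v = 8.
Deficit = 8 − 24/5 = 16/5 ≥ 0, confirming Bessel's inequality. (The deficit equals ||v − Σ <v,e_j> e_j||^2, the squared distance from v to span{e_j}.)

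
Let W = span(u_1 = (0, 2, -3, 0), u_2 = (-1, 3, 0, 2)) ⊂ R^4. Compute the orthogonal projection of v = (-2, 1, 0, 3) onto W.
proj_W(v) = (-131/146, 317/146, 57/73, 131/73)

Set up U = [u_1 | ... | u_2] ∈ R^(4×2). The projector onto W = col(U) is P = U (U^T U)^(-1) U^T.
Compute U^T U =
  [13, 6]
  [6, 14],
and U^T v = (2, 11).
Solve U^T U · c = U^T v for the coefficients: c = (-19/73, 131/146). The projection is proj_W(v) = U c.
Check: (v - proj_W(v)) · u_1 = 0  (should be 0).
Check: (v - proj_W(v)) · u_2 = 0  (should be 0).
Result: proj_W(v) = (-131/146, 317/146, 57/73, 131/73).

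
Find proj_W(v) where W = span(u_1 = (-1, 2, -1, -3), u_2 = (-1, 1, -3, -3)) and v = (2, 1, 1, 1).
proj_W(v) = (4/15, 1/15, 22/15, 4/5)

Set up U = [u_1 | ... | u_2] ∈ R^(4×2). The projector onto W = col(U) is P = U (U^T U)^(-1) U^T.
Compute U^T U =
  [15, 15]
  [15, 20],
and U^T v = (-4, -7).
Solve U^T U · c = U^T v for the coefficients: c = (1/3, -3/5). The projection is proj_W(v) = U c.
Check: (v - proj_W(v)) · u_1 = 0  (should be 0).
Check: (v - proj_W(v)) · u_2 = 0  (should be 0).
Result: proj_W(v) = (4/15, 1/15, 22/15, 4/5).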